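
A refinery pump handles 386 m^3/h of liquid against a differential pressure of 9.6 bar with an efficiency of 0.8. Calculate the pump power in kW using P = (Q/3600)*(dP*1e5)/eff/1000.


Q = 386 / 3600 = 0.107222 m^3/s
P = 0.107222 * (9.6 * 1e5) / 0.8 / 1000 = 128.7

128.7 kW


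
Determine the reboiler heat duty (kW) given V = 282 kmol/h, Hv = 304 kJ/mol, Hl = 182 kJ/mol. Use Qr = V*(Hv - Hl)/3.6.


Qr = 282 * (304 - 182) / 3.6 = 282 * 122 / 3.6 = 9557

9557 kW


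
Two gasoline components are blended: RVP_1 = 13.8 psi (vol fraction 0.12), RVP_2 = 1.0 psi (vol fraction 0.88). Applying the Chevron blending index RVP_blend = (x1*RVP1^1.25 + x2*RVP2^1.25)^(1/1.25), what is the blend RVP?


Chevron index: RVP_blend = (sum xi*RVPi^1.25)^(1/1.25)
RVP^1.25 terms: 0.12 * 13.8^1.25 + 0.88 * 1.0^1.25 = 4.07176
RVP_blend = 4.07176^(1/1.25) = 3.075

3.075 psi


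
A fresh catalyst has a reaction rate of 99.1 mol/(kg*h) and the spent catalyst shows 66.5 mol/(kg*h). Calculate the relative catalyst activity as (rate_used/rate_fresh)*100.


Activity (%) = (rate_used / rate_fresh) * 100
rate_used = 66.5, rate_fresh = 99.1
= (66.5 / 99.1) * 100
= 0.6710 * 100 = 67.10

67.10 %


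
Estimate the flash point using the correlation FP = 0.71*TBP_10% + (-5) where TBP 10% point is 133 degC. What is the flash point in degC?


FP = 0.71 * 133 + (-5) = 89.43

89.43 degC


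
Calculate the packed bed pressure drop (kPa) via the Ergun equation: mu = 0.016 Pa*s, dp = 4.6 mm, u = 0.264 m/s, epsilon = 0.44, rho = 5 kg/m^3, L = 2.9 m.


dp = 4.6 mm = 0.0046 m
Viscous term = 150*0.016*0.264*(1-0.44)^2 / (0.0046^2*0.44^3) = 110234
Inertial term = 1.75*5*0.264^2*(1-0.44) / (0.0046*0.44^3) = 871.542
dP/L = 110234 + 871.542 = 111106 Pa/m
dP = 111106 * 2.9 / 1000 = 322.2 kPa

322.2 kPa


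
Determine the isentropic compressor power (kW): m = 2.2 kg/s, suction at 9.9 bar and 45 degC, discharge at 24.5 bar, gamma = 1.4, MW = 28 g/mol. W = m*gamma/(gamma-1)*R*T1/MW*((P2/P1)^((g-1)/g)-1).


Isentropic work: W = m*(gamma/(gamma-1))*(R*T1/MW)*((P2/P1)^((gamma-1)/gamma) - 1)
T1 = 45 + 273.15 = 318.15 K
Pressure ratio = 24.5 / 9.9 = 2.47475
Exponent = (1.4 - 1)/1.4 = 0.285714
(P2/P1)^exp - 1 = 2.47475^0.285714 - 1 = 0.2955
W = 2.2 * 1.4 / 0.4 * 8.314 * 318.15 / 28 * 0.2955 = 214.9

214.9 kW


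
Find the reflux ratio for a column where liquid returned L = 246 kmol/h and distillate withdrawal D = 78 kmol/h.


Reflux ratio definition: R = L / D (liquid returned / distillate withdrawn)
L = 246 kmol/h, D = 78 kmol/h
R = 246 / 78 = 3.154

3.154


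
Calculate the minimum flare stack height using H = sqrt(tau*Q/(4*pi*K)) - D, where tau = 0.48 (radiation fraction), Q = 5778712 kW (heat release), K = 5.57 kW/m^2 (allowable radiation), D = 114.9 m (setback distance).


tau*Q/(4*pi*K) = 0.48 * 5778712 / (4 * pi * 5.57) = 39628.5
sqrt(39628.5) = 199.069
H = 199.069 - 114.9 = 84.17

84.17 m


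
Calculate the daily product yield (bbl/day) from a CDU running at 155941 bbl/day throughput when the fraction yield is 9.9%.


Crude throughput = 155941 bbl/day
Fraction yield = 9.9%
yield = throughput * fraction / 100
yield = 155941 * 9.9 / 100 = 15438.159

15438.159 bbl/day


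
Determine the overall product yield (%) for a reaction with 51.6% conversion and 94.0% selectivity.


Overall yield = conversion (%) * selectivity (%) / 100
Conversion = 51.6%, Selectivity = 94.0%
Y = 51.6 * 94.0 / 100
= 48.504 %

48.504 %


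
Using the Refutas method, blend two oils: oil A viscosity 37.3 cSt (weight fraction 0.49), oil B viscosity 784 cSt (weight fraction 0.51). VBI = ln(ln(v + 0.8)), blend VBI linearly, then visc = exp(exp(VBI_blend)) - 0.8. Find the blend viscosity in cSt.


Refutas method: VBN_i = 14.534*ln(ln(visc_i + 0.8)) + 10.975, blended linearly by mass fraction; since VBN is linear in VBI_i = ln(ln(visc_i + 0.8)) and the fractions sum to 1, blend VBI directly: visc = exp(exp(VBI_blend)) - 0.8
VBI_1 = ln(ln(37.3 + 0.8)) = 1.29204
VBI_2 = ln(ln(784 + 0.8)) = 1.89693
VBI_blend = 0.49 * 1.29204 + 0.51 * 1.89693 = 1.60053
visc_blend = exp(exp(1.60053)) - 0.8 = 141.2

141.2 cSt


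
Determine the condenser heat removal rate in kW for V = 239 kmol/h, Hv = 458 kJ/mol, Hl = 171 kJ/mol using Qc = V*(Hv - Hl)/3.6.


Qc = 239 * (458 - 171) / 3.6 = 239 * 287 / 3.6 = 19050

19050 kW


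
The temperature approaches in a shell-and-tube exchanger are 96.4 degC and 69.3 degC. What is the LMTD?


LMTD = (dT1 - dT2) / ln(dT1/dT2)
= (96.4 - 69.3) / ln(96.4 / 69.3) = 27.1 / 0.330061 = 82.11

82.11 degC


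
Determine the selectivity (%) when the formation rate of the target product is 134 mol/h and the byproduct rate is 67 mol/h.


Selectivity = desired / (desired + undesired) * 100
Total products = 134 + 67 = 201 mol/h
S = 134 / 201 * 100
= 0.6667 * 100
= 66.67 %

66.67 %


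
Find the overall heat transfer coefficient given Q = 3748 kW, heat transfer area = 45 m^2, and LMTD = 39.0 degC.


From Q = U*A*LMTD, U = Q / (A * LMTD)
U = 3748 / (45 * 39.0) = 3748 / 1755 = 2.136

2.136 kW/(m^2*K)


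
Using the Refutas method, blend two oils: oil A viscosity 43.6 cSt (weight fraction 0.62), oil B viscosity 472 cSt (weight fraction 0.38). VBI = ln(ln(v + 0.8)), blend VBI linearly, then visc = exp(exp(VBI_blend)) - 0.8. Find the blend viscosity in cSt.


Refutas method: VBN_i = 14.534*ln(ln(visc_i + 0.8)) + 10.975, blended linearly by mass fraction; since VBN is linear in VBI_i = ln(ln(visc_i + 0.8)) and the fractions sum to 1, blend VBI directly: visc = exp(exp(VBI_blend)) - 0.8
VBI_1 = ln(ln(43.6 + 0.8)) = 1.33322
VBI_2 = ln(ln(472 + 0.8)) = 1.81786
VBI_blend = 0.62 * 1.33322 + 0.38 * 1.81786 = 1.51738
visc_blend = exp(exp(1.51738)) - 0.8 = 94.81

94.81 cSt


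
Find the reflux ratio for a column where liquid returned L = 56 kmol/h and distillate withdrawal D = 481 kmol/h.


Reflux ratio definition: R = L / D (liquid returned / distillate withdrawn)
L = 56 kmol/h, D = 481 kmol/h
R = 56 / 481 = 0.1164

0.1164


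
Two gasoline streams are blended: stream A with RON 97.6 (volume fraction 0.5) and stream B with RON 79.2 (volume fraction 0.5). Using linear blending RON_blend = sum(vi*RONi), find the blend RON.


Linear blending: RON_blend = sum(vi * RONi)
Contribution 1: 0.5 * 97.6 = 48.8
Contribution 2: 0.5 * 79.2 = 39.6
RON_blend = 48.8 + 39.6 = 88.4

88.4


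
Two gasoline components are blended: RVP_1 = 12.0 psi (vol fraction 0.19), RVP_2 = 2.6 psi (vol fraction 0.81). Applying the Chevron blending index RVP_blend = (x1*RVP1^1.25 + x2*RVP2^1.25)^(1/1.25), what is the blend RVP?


Chevron index: RVP_blend = (sum xi*RVPi^1.25)^(1/1.25)
RVP^1.25 terms: 0.19 * 12.0^1.25 + 0.81 * 2.6^1.25 = 6.91781
RVP_blend = 6.91781^(1/1.25) = 4.699

4.699 psi


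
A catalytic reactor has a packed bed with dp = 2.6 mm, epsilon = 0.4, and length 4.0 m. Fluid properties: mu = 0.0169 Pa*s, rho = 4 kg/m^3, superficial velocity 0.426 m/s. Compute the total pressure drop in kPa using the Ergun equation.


dp = 2.6 mm = 0.0026 m
Viscous term = 150*0.0169*0.426*(1-0.4)^2 / (0.0026^2*0.4^3) = 898594
Inertial term = 1.75*4*0.426^2*(1-0.4) / (0.0026*0.4^3) = 4580.52
dP/L = 898594 + 4580.52 = 903175 Pa/m
dP = 903175 * 4.0 / 1000 = 3613 kPa

3613 kPa


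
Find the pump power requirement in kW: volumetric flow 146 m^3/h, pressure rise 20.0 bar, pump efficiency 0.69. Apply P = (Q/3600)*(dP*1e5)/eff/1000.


Q = 146 / 3600 = 0.0405556 m^3/s
P = 0.0405556 * (20.0 * 1e5) / 0.69 / 1000 = 117.6

117.6 kW


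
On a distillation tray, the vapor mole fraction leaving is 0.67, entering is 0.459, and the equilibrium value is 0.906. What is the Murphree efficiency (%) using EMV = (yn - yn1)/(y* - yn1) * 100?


Murphree vapor efficiency: EMV = (y_n - y_(n-1)) / (y*_n - y_(n-1)) * 100
EMV = (0.67 - 0.459) / (0.906 - 0.459) * 100 = 0.211 / 0.447 * 100 = 47.20

47.20 %


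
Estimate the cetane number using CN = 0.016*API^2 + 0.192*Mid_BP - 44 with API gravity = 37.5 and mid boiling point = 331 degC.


CN = 0.016 * 37.5^2 + 0.192 * 331 - 44
CN = 22.5 + 63.552 - 44 = 42.052

42.052


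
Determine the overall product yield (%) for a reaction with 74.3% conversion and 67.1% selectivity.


Overall yield = conversion (%) * selectivity (%) / 100
Conversion = 74.3%, Selectivity = 67.1%
Y = 74.3 * 67.1 / 100
= 49.8553 %

49.8553 %


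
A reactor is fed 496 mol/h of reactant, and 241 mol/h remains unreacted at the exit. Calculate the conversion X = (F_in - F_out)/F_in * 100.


X = (F_in - F_out) / F_in * 100
Moles reacted = 496 - 241 = 255
X = 255 / 496 * 100
= 0.5141 * 100
= 51.41 %

51.41 %


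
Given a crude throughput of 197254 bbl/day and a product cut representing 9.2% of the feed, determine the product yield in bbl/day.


Crude throughput = 197254 bbl/day
Fraction yield = 9.2%
yield = throughput * fraction / 100
yield = 197254 * 9.2 / 100 = 18147.368

18147.368 bbl/day


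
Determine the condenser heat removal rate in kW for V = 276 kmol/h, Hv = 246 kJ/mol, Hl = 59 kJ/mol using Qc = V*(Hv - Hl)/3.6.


Qc = 276 * (246 - 59) / 3.6 = 276 * 187 / 3.6 = 14340

14340 kW


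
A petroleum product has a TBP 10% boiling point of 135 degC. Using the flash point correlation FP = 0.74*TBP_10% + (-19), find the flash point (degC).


FP = 0.74 * 135 + (-19) = 80.9

80.9 degC


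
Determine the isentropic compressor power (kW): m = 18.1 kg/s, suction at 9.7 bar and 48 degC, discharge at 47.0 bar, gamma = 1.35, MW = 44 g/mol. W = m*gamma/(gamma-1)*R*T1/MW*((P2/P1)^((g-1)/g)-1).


Isentropic work: W = m*(gamma/(gamma-1))*(R*T1/MW)*((P2/P1)^((gamma-1)/gamma) - 1)
T1 = 48 + 273.15 = 321.15 K
Pressure ratio = 47.0 / 9.7 = 4.84536
Exponent = (1.35 - 1)/1.35 = 0.259259
(P2/P1)^exp - 1 = 4.84536^0.259259 - 1 = 0.505487
W = 18.1 * 1.35 / 0.35 * 8.314 * 321.15 / 44 * 0.505487 = 2142

2142 kW


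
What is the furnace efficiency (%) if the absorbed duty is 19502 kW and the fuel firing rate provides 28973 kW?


Furnace efficiency = Q_absorbed / Q_fuel * 100
= 19502 / 28973 * 100 = 67.31

67.31 %


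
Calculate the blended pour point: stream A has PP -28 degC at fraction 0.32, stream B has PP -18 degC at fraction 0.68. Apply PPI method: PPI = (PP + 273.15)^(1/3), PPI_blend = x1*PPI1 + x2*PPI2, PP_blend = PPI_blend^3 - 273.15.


PPI_1 = (-28 + 273.15)^(1/3) = 6.258601
PPI_2 = (-18 + 273.15)^(1/3) = 6.342569
PPI_blend = 0.32 * 6.258601 + 0.68 * 6.342569 = 6.315699
PP_blend = 6.315699^3 - 273.15 = 251.9209 - 273.15 = -21.23

-21.23 degC


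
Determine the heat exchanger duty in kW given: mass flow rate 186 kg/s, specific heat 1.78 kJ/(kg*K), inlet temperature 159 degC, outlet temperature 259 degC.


Q = m_dot * cp * delta_T
delta_T = 259 - 159 = 100 K
Q = 186 * 1.78 * 100
= 331.08 * 100
= 33108 kW

33108 kW


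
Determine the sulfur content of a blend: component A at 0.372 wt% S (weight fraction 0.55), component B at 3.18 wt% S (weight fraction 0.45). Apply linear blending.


Linear sulfur blending: S_blend = x1*S1 + x2*S2
Contribution 1: 0.55 * 0.372 = 0.2046 wt%
Contribution 2: 0.45 * 3.18 = 1.431 wt%
S_blend = 0.2046 + 1.431 = 1.6356

1.6356 wt%


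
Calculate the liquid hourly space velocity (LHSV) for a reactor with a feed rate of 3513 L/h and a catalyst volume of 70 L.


LHSV = volumetric feed rate / catalyst volume
= 3513 L/h / 70 L
= 50.19 h^-1

50.19 h^-1


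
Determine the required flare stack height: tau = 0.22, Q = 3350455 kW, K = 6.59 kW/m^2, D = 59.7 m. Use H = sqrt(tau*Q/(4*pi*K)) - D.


tau*Q/(4*pi*K) = 0.22 * 3350455 / (4 * pi * 6.59) = 8900.84
sqrt(8900.84) = 94.3443
H = 94.3443 - 59.7 = 34.64

34.64 m


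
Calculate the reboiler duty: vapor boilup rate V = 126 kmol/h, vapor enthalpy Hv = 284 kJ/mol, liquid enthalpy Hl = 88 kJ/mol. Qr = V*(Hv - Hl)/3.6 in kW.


Qr = 126 * (284 - 88) / 3.6 = 126 * 196 / 3.6 = 6860

6860 kW


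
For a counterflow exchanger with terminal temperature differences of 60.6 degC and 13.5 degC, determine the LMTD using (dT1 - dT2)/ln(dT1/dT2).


LMTD = (dT1 - dT2) / ln(dT1/dT2)
= (60.6 - 13.5) / ln(60.6 / 13.5) = 47.1 / 1.50161 = 31.37

31.37 degC


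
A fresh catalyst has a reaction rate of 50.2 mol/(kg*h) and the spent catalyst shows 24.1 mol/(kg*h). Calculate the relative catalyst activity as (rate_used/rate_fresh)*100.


Activity (%) = (rate_used / rate_fresh) * 100
rate_used = 24.1, rate_fresh = 50.2
= (24.1 / 50.2) * 100
= 0.4801 * 100 = 48.01

48.01 %


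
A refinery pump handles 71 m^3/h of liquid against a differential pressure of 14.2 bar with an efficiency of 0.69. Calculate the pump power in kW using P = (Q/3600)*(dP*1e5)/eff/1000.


Q = 71 / 3600 = 0.0197222 m^3/s
P = 0.0197222 * (14.2 * 1e5) / 0.69 / 1000 = 40.59

40.59 kW


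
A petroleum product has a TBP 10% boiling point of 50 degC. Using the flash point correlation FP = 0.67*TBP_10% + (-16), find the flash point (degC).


FP = 0.67 * 50 + (-16) = 17.5

17.5 degC


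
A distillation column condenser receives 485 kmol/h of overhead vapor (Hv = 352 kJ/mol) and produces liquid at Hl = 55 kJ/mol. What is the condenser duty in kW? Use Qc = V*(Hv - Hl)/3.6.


Qc = 485 * (352 - 55) / 3.6 = 485 * 297 / 3.6 = 40010

40010 kW


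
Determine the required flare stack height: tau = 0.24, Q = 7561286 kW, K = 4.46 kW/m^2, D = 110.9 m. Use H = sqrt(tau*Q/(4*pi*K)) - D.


tau*Q/(4*pi*K) = 0.24 * 7561286 / (4 * pi * 4.46) = 32378.9
sqrt(32378.9) = 179.941
H = 179.941 - 110.9 = 69.04

69.04 m


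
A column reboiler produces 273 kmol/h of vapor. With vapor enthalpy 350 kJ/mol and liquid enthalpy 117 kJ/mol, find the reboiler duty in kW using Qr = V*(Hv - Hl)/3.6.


Qr = 273 * (350 - 117) / 3.6 = 273 * 233 / 3.6 = 17670

17670 kW


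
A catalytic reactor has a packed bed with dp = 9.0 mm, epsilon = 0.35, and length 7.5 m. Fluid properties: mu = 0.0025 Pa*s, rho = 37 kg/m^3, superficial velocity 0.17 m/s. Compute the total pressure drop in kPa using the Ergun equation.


dp = 9.0 mm = 0.009 m
Viscous term = 150*0.0025*0.17*(1-0.35)^2 / (0.009^2*0.35^3) = 7755.64
Inertial term = 1.75*37*0.17^2*(1-0.35) / (0.009*0.35^3) = 3152.13
dP/L = 7755.64 + 3152.13 = 10907.8 Pa/m
dP = 10907.8 * 7.5 / 1000 = 81.81 kPa

81.81 kPa


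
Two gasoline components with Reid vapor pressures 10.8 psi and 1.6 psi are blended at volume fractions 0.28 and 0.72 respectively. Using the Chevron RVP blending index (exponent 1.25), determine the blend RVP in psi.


Chevron index: RVP_blend = (sum xi*RVPi^1.25)^(1/1.25)
RVP^1.25 terms: 0.28 * 10.8^1.25 + 0.72 * 1.6^1.25 = 6.77762
RVP_blend = 6.77762^(1/1.25) = 4.622

4.622 psi


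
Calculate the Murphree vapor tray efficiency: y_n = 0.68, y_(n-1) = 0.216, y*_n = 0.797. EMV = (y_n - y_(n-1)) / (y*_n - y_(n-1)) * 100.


Murphree vapor efficiency: EMV = (y_n - y_(n-1)) / (y*_n - y_(n-1)) * 100
EMV = (0.68 - 0.216) / (0.797 - 0.216) * 100 = 0.464 / 0.581 * 100 = 79.86

79.86 %


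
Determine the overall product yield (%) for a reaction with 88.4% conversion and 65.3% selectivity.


Overall yield = conversion (%) * selectivity (%) / 100
Conversion = 88.4%, Selectivity = 65.3%
Y = 88.4 * 65.3 / 100
= 57.7252 %

57.7252 %


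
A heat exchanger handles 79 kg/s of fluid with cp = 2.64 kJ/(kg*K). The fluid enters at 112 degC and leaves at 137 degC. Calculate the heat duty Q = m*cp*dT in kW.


Q = m_dot * cp * delta_T
delta_T = 137 - 112 = 25 K
Q = 79 * 2.64 * 25
= 208.56 * 25
= 5214 kW

5214 kW


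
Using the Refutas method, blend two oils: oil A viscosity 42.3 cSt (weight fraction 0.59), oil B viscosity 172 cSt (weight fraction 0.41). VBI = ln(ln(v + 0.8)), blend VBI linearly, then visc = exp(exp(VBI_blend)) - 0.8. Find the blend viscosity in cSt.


Refutas method: VBN_i = 14.534*ln(ln(visc_i + 0.8)) + 10.975, blended linearly by mass fraction; since VBN is linear in VBI_i = ln(ln(visc_i + 0.8)) and the fractions sum to 1, blend VBI directly: visc = exp(exp(VBI_blend)) - 0.8
VBI_1 = ln(ln(42.3 + 0.8)) = 1.32536
VBI_2 = ln(ln(172 + 0.8)) = 1.63941
VBI_blend = 0.59 * 1.32536 + 0.41 * 1.63941 = 1.45412
visc_blend = exp(exp(1.45412)) - 0.8 = 71.49

71.49 cSt


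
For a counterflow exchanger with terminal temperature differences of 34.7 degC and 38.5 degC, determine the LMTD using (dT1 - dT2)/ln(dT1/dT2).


LMTD = (dT1 - dT2) / ln(dT1/dT2)
= (34.7 - 38.5) / ln(34.7 / 38.5) = -3.8 / -0.103919 = 36.57

36.57 degC


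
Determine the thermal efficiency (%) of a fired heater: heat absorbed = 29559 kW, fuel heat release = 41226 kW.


Furnace efficiency = Q_absorbed / Q_fuel * 100
= 29559 / 41226 * 100 = 71.70

71.70 %


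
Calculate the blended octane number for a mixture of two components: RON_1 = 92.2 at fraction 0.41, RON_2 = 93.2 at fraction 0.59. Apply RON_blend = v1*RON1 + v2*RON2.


Linear blending: RON_blend = sum(vi * RONi)
Contribution 1: 0.41 * 92.2 = 37.802
Contribution 2: 0.59 * 93.2 = 54.988
RON_blend = 37.802 + 54.988 = 92.79

92.79


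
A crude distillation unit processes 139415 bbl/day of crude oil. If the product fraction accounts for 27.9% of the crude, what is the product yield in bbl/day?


Crude throughput = 139415 bbl/day
Fraction yield = 27.9%
yield = throughput * fraction / 100
yield = 139415 * 27.9 / 100 = 38896.785

38896.785 bbl/day


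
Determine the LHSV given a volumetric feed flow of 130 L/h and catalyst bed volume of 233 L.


LHSV = volumetric feed rate / catalyst volume
= 130 L/h / 233 L
= 0.5579 h^-1

0.5579 h^-1


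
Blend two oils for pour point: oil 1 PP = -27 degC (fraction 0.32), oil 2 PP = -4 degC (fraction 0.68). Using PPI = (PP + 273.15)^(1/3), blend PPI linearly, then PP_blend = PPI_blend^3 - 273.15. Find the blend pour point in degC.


PPI_1 = (-27 + 273.15)^(1/3) = 6.2671
PPI_2 = (-4 + 273.15)^(1/3) = 6.456514
PPI_blend = 0.32 * 6.2671 + 0.68 * 6.456514 = 6.395902
PP_blend = 6.395902^3 - 273.15 = 261.6408 - 273.15 = -11.51

-11.51 degC


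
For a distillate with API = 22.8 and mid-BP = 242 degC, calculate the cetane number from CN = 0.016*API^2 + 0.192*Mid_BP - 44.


CN = 0.016 * 22.8^2 + 0.192 * 242 - 44
CN = 8.31744 + 46.464 - 44 = 10.78144

10.78144


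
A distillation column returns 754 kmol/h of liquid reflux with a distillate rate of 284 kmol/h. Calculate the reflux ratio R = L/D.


Reflux ratio definition: R = L / D (liquid returned / distillate withdrawn)
L = 754 kmol/h, D = 284 kmol/h
R = 754 / 284 = 2.655

2.655


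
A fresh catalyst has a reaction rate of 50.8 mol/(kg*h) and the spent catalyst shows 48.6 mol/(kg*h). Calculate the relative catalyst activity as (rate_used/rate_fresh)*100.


Activity (%) = (rate_used / rate_fresh) * 100
rate_used = 48.6, rate_fresh = 50.8
= (48.6 / 50.8) * 100
= 0.9567 * 100 = 95.67

95.67 %


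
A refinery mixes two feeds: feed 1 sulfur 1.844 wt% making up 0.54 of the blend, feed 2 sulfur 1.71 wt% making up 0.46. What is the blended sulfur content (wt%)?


Linear sulfur blending: S_blend = x1*S1 + x2*S2
Contribution 1: 0.54 * 1.844 = 0.99576 wt%
Contribution 2: 0.46 * 1.71 = 0.7866 wt%
S_blend = 0.99576 + 0.7866 = 1.78236

1.78236 wt%


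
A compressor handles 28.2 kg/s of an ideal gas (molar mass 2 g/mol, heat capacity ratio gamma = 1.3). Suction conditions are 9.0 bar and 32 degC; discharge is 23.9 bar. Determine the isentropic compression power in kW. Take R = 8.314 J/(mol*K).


Isentropic work: W = m*(gamma/(gamma-1))*(R*T1/MW)*((P2/P1)^((gamma-1)/gamma) - 1)
T1 = 32 + 273.15 = 305.15 K
Pressure ratio = 23.9 / 9.0 = 2.65556
Exponent = (1.3 - 1)/1.3 = 0.230769
(P2/P1)^exp - 1 = 2.65556^0.230769 - 1 = 0.252801
W = 28.2 * 1.3 / 0.3 * 8.314 * 305.15 / 2 * 0.252801 = 39190

39190 kW


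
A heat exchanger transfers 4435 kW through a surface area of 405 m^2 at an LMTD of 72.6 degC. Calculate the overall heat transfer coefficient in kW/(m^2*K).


From Q = U*A*LMTD, U = Q / (A * LMTD)
U = 4435 / (405 * 72.6) = 4435 / 29403 = 0.1508

0.1508 kW/(m^2*K)


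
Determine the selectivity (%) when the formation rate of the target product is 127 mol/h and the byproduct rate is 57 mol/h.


Selectivity = desired / (desired + undesired) * 100
Total products = 127 + 57 = 184 mol/h
S = 127 / 184 * 100
= 0.6902 * 100
= 69.02 %

69.02 %


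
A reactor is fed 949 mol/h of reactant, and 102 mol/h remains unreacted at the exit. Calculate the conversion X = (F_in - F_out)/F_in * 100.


X = (F_in - F_out) / F_in * 100
Moles reacted = 949 - 102 = 847
X = 847 / 949 * 100
= 0.8925 * 100
= 89.25 %

89.25 %


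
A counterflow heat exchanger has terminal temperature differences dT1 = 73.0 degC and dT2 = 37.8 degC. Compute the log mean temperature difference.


LMTD = (dT1 - dT2) / ln(dT1/dT2)
= (73.0 - 37.8) / ln(73.0 / 37.8) = 35.2 / 0.65815 = 53.48

53.48 degC


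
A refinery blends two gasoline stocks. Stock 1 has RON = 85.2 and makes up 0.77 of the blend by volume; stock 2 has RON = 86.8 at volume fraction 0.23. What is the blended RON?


Linear blending: RON_blend = sum(vi * RONi)
Contribution 1: 0.77 * 85.2 = 65.604
Contribution 2: 0.23 * 86.8 = 19.964
RON_blend = 65.604 + 19.964 = 85.568

85.568


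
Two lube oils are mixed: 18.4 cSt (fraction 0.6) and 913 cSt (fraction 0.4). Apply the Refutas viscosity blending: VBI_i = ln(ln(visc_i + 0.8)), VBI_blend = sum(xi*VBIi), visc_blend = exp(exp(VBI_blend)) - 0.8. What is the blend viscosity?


Refutas method: VBN_i = 14.534*ln(ln(visc_i + 0.8)) + 10.975, blended linearly by mass fraction; since VBN is linear in VBI_i = ln(ln(visc_i + 0.8)) and the fractions sum to 1, blend VBI directly: visc = exp(exp(VBI_blend)) - 0.8
VBI_1 = ln(ln(18.4 + 0.8)) = 1.08347
VBI_2 = ln(ln(913 + 0.8)) = 1.91951
VBI_blend = 0.6 * 1.08347 + 0.4 * 1.91951 = 1.41789
visc_blend = exp(exp(1.41789)) - 0.8 = 61.28

61.28 cSt


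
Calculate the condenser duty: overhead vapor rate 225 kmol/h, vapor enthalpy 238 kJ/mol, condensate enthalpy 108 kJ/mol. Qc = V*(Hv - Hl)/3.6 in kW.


Qc = 225 * (238 - 108) / 3.6 = 225 * 130 / 3.6 = 8125

8125 kW


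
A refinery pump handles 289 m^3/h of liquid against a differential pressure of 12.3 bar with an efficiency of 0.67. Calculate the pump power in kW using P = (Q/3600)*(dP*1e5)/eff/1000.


Q = 289 / 3600 = 0.0802778 m^3/s
P = 0.0802778 * (12.3 * 1e5) / 0.67 / 1000 = 147.4

147.4 kW


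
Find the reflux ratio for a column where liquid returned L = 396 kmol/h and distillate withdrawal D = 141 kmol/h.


Reflux ratio definition: R = L / D (liquid returned / distillate withdrawn)
L = 396 kmol/h, D = 141 kmol/h
R = 396 / 141 = 2.809

2.809


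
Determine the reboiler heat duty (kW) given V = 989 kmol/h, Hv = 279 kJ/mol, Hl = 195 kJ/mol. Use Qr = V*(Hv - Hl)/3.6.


Qr = 989 * (279 - 195) / 3.6 = 989 * 84 / 3.6 = 23080

23080 kW


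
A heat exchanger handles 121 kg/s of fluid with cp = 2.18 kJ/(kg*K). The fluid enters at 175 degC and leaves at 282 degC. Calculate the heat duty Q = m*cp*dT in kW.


Q = m_dot * cp * delta_T
delta_T = 282 - 175 = 107 K
Q = 121 * 2.18 * 107
= 263.78 * 107
= 28224.46 kW

28224.46 kW


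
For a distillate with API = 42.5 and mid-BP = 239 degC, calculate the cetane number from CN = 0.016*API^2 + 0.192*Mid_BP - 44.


CN = 0.016 * 42.5^2 + 0.192 * 239 - 44
CN = 28.9 + 45.888 - 44 = 30.788

30.788


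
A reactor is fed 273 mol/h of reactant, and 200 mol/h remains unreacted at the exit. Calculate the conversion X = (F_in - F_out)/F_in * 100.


X = (F_in - F_out) / F_in * 100
Moles reacted = 273 - 200 = 73
X = 73 / 273 * 100
= 0.2674 * 100
= 26.74 %

26.74 %


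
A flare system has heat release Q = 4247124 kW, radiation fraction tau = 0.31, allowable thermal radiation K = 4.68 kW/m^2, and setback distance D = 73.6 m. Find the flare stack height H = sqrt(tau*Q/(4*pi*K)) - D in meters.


tau*Q/(4*pi*K) = 0.31 * 4247124 / (4 * pi * 4.68) = 22387.3
sqrt(22387.3) = 149.624
H = 149.624 - 73.6 = 76.02

76.02 m


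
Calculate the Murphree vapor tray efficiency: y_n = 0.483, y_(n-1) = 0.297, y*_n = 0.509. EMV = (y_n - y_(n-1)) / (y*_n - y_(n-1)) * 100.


Murphree vapor efficiency: EMV = (y_n - y_(n-1)) / (y*_n - y_(n-1)) * 100
EMV = (0.483 - 0.297) / (0.509 - 0.297) * 100 = 0.186 / 0.212 * 100 = 87.74

87.74 %


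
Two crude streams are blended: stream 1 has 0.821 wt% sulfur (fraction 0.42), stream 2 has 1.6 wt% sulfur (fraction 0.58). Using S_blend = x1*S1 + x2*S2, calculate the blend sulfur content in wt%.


Linear sulfur blending: S_blend = x1*S1 + x2*S2
Contribution 1: 0.42 * 0.821 = 0.34482 wt%
Contribution 2: 0.58 * 1.6 = 0.928 wt%
S_blend = 0.34482 + 0.928 = 1.27282

1.27282 wt%


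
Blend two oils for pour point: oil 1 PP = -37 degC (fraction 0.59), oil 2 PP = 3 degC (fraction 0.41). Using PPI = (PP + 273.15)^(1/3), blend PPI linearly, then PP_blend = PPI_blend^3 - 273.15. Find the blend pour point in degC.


PPI_1 = (-37 + 273.15)^(1/3) = 6.181056
PPI_2 = (3 + 273.15)^(1/3) = 6.512009
PPI_blend = 0.59 * 6.181056 + 0.41 * 6.512009 = 6.316747
PP_blend = 6.316747^3 - 273.15 = 252.0464 - 273.15 = -21.1

-21.1 degC


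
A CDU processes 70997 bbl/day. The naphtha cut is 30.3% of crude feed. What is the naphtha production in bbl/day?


Crude throughput = 70997 bbl/day
Fraction yield = 30.3%
yield = throughput * fraction / 100
yield = 70997 * 30.3 / 100 = 21512.091

21512.091 bbl/day


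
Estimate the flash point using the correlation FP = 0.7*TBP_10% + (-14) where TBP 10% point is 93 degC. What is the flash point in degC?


FP = 0.7 * 93 + (-14) = 51.1

51.1 degC


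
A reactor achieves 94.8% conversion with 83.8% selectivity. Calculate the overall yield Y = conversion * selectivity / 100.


Overall yield = conversion (%) * selectivity (%) / 100
Conversion = 94.8%, Selectivity = 83.8%
Y = 94.8 * 83.8 / 100
= 79.4424 %

79.4424 %


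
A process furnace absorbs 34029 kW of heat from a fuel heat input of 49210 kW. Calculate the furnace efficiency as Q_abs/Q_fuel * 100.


Furnace efficiency = Q_absorbed / Q_fuel * 100
= 34029 / 49210 * 100 = 69.15

69.15 %


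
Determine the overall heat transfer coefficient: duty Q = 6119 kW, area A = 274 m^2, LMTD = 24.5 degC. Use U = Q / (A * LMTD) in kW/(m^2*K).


From Q = U*A*LMTD, U = Q / (A * LMTD)
U = 6119 / (274 * 24.5) = 6119 / 6713 = 0.9115

0.9115 kW/(m^2*K)


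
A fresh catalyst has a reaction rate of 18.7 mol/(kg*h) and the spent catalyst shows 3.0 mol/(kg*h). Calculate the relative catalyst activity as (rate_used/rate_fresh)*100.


Activity (%) = (rate_used / rate_fresh) * 100
rate_used = 3.0, rate_fresh = 18.7
= (3.0 / 18.7) * 100
= 0.1604 * 100 = 16.04

16.04 %


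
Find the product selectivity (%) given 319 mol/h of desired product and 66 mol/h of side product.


Selectivity = desired / (desired + undesired) * 100
Total products = 319 + 66 = 385 mol/h
S = 319 / 385 * 100
= 0.8286 * 100
= 82.86 %

82.86 %


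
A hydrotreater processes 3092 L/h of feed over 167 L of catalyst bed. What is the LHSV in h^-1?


LHSV = volumetric feed rate / catalyst volume
= 3092 L/h / 167 L
= 18.51 h^-1

18.51 h^-1


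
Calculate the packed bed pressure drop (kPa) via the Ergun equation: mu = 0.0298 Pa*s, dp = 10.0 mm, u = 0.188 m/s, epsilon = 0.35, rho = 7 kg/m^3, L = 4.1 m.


dp = 10.0 mm = 0.01 m
Viscous term = 150*0.0298*0.188*(1-0.35)^2 / (0.01^2*0.35^3) = 82811
Inertial term = 1.75*7*0.188^2*(1-0.35) / (0.01*0.35^3) = 656.389
dP/L = 82811 + 656.389 = 83467.4 Pa/m
dP = 83467.4 * 4.1 / 1000 = 342.2 kPa

342.2 kPa


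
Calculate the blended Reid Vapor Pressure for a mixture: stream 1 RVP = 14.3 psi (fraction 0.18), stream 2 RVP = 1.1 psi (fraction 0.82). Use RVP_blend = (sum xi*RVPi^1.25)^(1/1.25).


Chevron index: RVP_blend = (sum xi*RVPi^1.25)^(1/1.25)
RVP^1.25 terms: 0.18 * 14.3^1.25 + 0.82 * 1.1^1.25 = 5.92919
RVP_blend = 5.92919^(1/1.25) = 4.153

4.153 psi


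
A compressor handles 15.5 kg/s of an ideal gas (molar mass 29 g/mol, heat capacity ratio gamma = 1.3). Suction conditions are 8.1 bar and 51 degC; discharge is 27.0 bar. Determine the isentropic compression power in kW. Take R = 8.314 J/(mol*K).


Isentropic work: W = m*(gamma/(gamma-1))*(R*T1/MW)*((P2/P1)^((gamma-1)/gamma) - 1)
T1 = 51 + 273.15 = 324.15 K
Pressure ratio = 27.0 / 8.1 = 3.33333
Exponent = (1.3 - 1)/1.3 = 0.230769
(P2/P1)^exp - 1 = 3.33333^0.230769 - 1 = 0.320274
W = 15.5 * 1.3 / 0.3 * 8.314 * 324.15 / 29 * 0.320274 = 1999

1999 kW


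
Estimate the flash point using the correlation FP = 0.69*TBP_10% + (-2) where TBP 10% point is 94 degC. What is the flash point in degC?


FP = 0.69 * 94 + (-2) = 62.86

62.86 degC


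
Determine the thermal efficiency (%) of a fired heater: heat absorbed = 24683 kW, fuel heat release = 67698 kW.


Furnace efficiency = Q_absorbed / Q_fuel * 100
= 24683 / 67698 * 100 = 36.46

36.46 %


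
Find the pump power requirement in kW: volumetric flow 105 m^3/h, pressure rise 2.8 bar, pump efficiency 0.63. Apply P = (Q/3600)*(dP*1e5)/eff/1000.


Q = 105 / 3600 = 0.0291667 m^3/s
P = 0.0291667 * (2.8 * 1e5) / 0.63 / 1000 = 12.96

12.96 kW


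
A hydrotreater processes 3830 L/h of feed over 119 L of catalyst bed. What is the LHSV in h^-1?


LHSV = volumetric feed rate / catalyst volume
= 3830 L/h / 119 L
= 32.18 h^-1

32.18 h^-1


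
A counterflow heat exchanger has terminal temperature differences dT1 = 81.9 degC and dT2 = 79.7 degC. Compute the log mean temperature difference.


LMTD = (dT1 - dT2) / ln(dT1/dT2)
= (81.9 - 79.7) / ln(81.9 / 79.7) = 2.2 / 0.0272294 = 80.80

80.80 degC


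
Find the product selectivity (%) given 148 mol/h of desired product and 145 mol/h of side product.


Selectivity = desired / (desired + undesired) * 100
Total products = 148 + 145 = 293 mol/h
S = 148 / 293 * 100
= 0.5051 * 100
= 50.51 %

50.51 %


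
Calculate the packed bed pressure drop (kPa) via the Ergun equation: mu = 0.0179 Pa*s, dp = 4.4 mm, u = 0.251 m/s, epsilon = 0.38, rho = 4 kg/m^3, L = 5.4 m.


dp = 4.4 mm = 0.0044 m
Viscous term = 150*0.0179*0.251*(1-0.38)^2 / (0.0044^2*0.38^3) = 243863
Inertial term = 1.75*4*0.251^2*(1-0.38) / (0.0044*0.38^3) = 1132.49
dP/L = 243863 + 1132.49 = 244995 Pa/m
dP = 244995 * 5.4 / 1000 = 1323 kPa

1323 kPa


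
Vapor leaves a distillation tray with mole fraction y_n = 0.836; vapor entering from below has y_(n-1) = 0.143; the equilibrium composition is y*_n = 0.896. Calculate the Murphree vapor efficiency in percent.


Murphree vapor efficiency: EMV = (y_n - y_(n-1)) / (y*_n - y_(n-1)) * 100
EMV = (0.836 - 0.143) / (0.896 - 0.143) * 100 = 0.693 / 0.753 * 100 = 92.03

92.03 %


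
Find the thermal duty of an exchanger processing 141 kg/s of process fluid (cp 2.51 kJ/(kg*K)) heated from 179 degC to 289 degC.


Q = m_dot * cp * delta_T
delta_T = 289 - 179 = 110 K
Q = 141 * 2.51 * 110
= 353.91 * 110
= 38930.1 kW

38930.1 kW


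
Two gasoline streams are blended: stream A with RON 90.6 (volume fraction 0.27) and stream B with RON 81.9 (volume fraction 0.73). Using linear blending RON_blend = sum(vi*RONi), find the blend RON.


Linear blending: RON_blend = sum(vi * RONi)
Contribution 1: 0.27 * 90.6 = 24.462
Contribution 2: 0.73 * 81.9 = 59.787
RON_blend = 24.462 + 59.787 = 84.249

84.249


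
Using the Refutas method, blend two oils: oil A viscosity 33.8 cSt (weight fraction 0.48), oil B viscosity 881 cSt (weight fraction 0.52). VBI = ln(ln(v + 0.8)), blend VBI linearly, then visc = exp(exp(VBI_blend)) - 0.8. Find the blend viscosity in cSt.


Refutas method: VBN_i = 14.534*ln(ln(visc_i + 0.8)) + 10.975, blended linearly by mass fraction; since VBN is linear in VBI_i = ln(ln(visc_i + 0.8)) and the fractions sum to 1, blend VBI directly: visc = exp(exp(VBI_blend)) - 0.8
VBI_1 = ln(ln(33.8 + 0.8)) = 1.26521
VBI_2 = ln(ln(881 + 0.8)) = 1.91427
VBI_blend = 0.48 * 1.26521 + 0.52 * 1.91427 = 1.60272
visc_blend = exp(exp(1.60272)) - 0.8 = 142.7

142.7 cSt


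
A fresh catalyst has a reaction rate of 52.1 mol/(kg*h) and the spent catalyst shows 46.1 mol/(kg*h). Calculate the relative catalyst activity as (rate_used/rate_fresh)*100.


Activity (%) = (rate_used / rate_fresh) * 100
rate_used = 46.1, rate_fresh = 52.1
= (46.1 / 52.1) * 100
= 0.8848 * 100 = 88.48

88.48 %


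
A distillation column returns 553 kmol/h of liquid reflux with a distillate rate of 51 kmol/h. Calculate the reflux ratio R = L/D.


Reflux ratio definition: R = L / D (liquid returned / distillate withdrawn)
L = 553 kmol/h, D = 51 kmol/h
R = 553 / 51 = 10.84

10.84


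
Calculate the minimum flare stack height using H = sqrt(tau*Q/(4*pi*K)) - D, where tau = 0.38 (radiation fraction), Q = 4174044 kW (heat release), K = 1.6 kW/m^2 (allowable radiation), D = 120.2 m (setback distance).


tau*Q/(4*pi*K) = 0.38 * 4174044 / (4 * pi * 1.6) = 78888
sqrt(78888) = 280.87
H = 280.87 - 120.2 = 160.7

160.7 m


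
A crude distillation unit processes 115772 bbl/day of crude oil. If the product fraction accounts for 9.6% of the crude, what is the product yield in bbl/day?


Crude throughput = 115772 bbl/day
Fraction yield = 9.6%
yield = throughput * fraction / 100
yield = 115772 * 9.6 / 100 = 11114.112

11114.112 bbl/day


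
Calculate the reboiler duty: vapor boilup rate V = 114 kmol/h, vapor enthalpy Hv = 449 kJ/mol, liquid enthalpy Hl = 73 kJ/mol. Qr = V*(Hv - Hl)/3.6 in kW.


Qr = 114 * (449 - 73) / 3.6 = 114 * 376 / 3.6 = 11910

11910 kW


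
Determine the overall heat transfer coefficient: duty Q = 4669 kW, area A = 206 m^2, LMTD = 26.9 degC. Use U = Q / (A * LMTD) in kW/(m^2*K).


From Q = U*A*LMTD, U = Q / (A * LMTD)
U = 4669 / (206 * 26.9) = 4669 / 5541.4 = 0.8426

0.8426 kW/(m^2*K)


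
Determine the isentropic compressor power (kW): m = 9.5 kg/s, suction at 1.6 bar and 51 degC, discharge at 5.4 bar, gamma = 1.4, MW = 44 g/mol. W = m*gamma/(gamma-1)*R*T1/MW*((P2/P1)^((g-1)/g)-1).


Isentropic work: W = m*(gamma/(gamma-1))*(R*T1/MW)*((P2/P1)^((gamma-1)/gamma) - 1)
T1 = 51 + 273.15 = 324.15 K
Pressure ratio = 5.4 / 1.6 = 3.375
Exponent = (1.4 - 1)/1.4 = 0.285714
(P2/P1)^exp - 1 = 3.375^0.285714 - 1 = 0.415583
W = 9.5 * 1.4 / 0.4 * 8.314 * 324.15 / 44 * 0.415583 = 846.4

846.4 kW


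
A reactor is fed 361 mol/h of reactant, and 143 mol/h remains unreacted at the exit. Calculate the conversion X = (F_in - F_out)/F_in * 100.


X = (F_in - F_out) / F_in * 100
Moles reacted = 361 - 143 = 218
X = 218 / 361 * 100
= 0.6039 * 100
= 60.39 %

60.39 %


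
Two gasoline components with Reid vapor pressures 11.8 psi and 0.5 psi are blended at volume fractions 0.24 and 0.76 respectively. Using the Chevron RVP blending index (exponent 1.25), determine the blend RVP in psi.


Chevron index: RVP_blend = (sum xi*RVPi^1.25)^(1/1.25)
RVP^1.25 terms: 0.24 * 11.8^1.25 + 0.76 * 0.5^1.25 = 5.56839
RVP_blend = 5.56839^(1/1.25) = 3.950

3.950 psi


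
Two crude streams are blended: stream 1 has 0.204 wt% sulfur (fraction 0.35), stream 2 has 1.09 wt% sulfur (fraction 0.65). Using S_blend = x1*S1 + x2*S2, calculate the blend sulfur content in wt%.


Linear sulfur blending: S_blend = x1*S1 + x2*S2
Contribution 1: 0.35 * 0.204 = 0.0714 wt%
Contribution 2: 0.65 * 1.09 = 0.7085 wt%
S_blend = 0.0714 + 0.7085 = 0.7799

0.7799 wt%


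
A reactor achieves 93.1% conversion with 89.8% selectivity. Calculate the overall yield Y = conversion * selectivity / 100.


Overall yield = conversion (%) * selectivity (%) / 100
Conversion = 93.1%, Selectivity = 89.8%
Y = 93.1 * 89.8 / 100
= 83.6038 %

83.6038 %


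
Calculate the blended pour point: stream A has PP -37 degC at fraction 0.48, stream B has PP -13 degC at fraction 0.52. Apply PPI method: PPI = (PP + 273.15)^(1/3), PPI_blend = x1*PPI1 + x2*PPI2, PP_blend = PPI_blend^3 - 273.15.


PPI_1 = (-37 + 273.15)^(1/3) = 6.181056
PPI_2 = (-13 + 273.15)^(1/3) = 6.383731
PPI_blend = 0.48 * 6.181056 + 0.52 * 6.383731 = 6.286447
PP_blend = 6.286447^3 - 273.15 = 248.4367 - 273.15 = -24.71

-24.71 degC


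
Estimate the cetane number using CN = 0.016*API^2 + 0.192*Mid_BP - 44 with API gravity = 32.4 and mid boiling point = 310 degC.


CN = 0.016 * 32.4^2 + 0.192 * 310 - 44
CN = 16.79616 + 59.52 - 44 = 32.31616

32.31616


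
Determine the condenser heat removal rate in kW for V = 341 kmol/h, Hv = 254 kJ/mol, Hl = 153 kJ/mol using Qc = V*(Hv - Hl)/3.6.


Qc = 341 * (254 - 153) / 3.6 = 341 * 101 / 3.6 = 9567

9567 kW


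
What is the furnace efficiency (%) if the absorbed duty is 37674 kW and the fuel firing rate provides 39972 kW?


Furnace efficiency = Q_absorbed / Q_fuel * 100
= 37674 / 39972 * 100 = 94.25

94.25 %


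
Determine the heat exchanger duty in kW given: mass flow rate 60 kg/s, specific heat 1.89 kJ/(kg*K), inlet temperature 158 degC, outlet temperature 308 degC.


Q = m_dot * cp * delta_T
delta_T = 308 - 158 = 150 K
Q = 60 * 1.89 * 150
= 113.4 * 150
= 17010 kW

17010 kW


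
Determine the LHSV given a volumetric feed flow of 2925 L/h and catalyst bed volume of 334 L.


LHSV = volumetric feed rate / catalyst volume
= 2925 L/h / 334 L
= 8.757 h^-1

8.757 h^-1


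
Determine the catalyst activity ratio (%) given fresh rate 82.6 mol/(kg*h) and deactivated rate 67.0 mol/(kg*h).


Activity (%) = (rate_used / rate_fresh) * 100
rate_used = 67.0, rate_fresh = 82.6
= (67.0 / 82.6) * 100
= 0.8111 * 100 = 81.11

81.11 %


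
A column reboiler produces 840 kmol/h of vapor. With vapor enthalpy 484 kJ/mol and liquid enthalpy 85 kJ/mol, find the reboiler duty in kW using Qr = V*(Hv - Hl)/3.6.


Qr = 840 * (484 - 85) / 3.6 = 840 * 399 / 3.6 = 93100

93100 kW


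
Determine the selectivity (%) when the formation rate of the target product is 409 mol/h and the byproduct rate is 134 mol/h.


Selectivity = desired / (desired + undesired) * 100
Total products = 409 + 134 = 543 mol/h
S = 409 / 543 * 100
= 0.7532 * 100
= 75.32 %

75.32 %


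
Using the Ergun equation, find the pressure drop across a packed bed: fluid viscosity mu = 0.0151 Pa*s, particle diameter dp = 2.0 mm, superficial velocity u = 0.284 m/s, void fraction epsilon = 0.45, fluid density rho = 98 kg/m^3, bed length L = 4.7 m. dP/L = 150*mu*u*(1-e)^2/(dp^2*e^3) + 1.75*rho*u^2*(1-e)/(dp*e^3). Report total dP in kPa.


dp = 2.0 mm = 0.002 m
Viscous term = 150*0.0151*0.284*(1-0.45)^2 / (0.002^2*0.45^3) = 533844
Inertial term = 1.75*98*0.284^2*(1-0.45) / (0.002*0.45^3) = 41744.2
dP/L = 533844 + 41744.2 = 575588 Pa/m
dP = 575588 * 4.7 / 1000 = 2705 kPa

2705 kPa


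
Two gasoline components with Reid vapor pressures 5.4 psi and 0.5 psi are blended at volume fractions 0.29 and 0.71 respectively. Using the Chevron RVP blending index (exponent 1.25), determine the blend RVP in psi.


Chevron index: RVP_blend = (sum xi*RVPi^1.25)^(1/1.25)
RVP^1.25 terms: 0.29 * 5.4^1.25 + 0.71 * 0.5^1.25 = 2.68573
RVP_blend = 2.68573^(1/1.25) = 2.204

2.204 psi


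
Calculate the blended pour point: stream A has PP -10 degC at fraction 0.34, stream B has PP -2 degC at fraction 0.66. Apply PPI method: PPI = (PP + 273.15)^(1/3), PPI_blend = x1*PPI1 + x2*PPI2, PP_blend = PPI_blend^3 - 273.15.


PPI_1 = (-10 + 273.15)^(1/3) = 6.408176
PPI_2 = (-2 + 273.15)^(1/3) = 6.472467
PPI_blend = 0.34 * 6.408176 + 0.66 * 6.472467 = 6.450608
PP_blend = 6.450608^3 - 273.15 = 268.412 - 273.15 = -4.74

-4.74 degC


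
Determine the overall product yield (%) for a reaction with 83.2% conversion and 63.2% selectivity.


Overall yield = conversion (%) * selectivity (%) / 100
Conversion = 83.2%, Selectivity = 63.2%
Y = 83.2 * 63.2 / 100
= 52.5824 %

52.5824 %


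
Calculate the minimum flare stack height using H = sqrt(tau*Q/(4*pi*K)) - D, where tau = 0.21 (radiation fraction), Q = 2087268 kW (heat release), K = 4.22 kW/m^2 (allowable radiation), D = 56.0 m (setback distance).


tau*Q/(4*pi*K) = 0.21 * 2087268 / (4 * pi * 4.22) = 8265.62
sqrt(8265.62) = 90.9155
H = 90.9155 - 56.0 = 34.92

34.92 m


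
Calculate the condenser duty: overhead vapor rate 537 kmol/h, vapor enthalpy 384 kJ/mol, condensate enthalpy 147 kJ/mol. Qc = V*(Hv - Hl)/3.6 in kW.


Qc = 537 * (384 - 147) / 3.6 = 537 * 237 / 3.6 = 35350

35350 kW
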